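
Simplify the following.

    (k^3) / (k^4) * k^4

Quotient: (k^-1)
Multiply by k^4: add exponents.

k^3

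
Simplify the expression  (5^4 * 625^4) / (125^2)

5^14

5^4 = 5^4; 625^4 = 5^16; 125^2 = 5^6
Combine exponents: 5^14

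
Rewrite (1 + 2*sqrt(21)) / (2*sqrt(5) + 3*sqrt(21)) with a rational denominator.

(-4*sqrt(105) - 2*sqrt(5) + 3*sqrt(21) + 126)/169

Multiply numerator and denominator by -2*sqrt(5) + 3*sqrt(21).
Denominator becomes 169; numerator becomes -4*sqrt(105) - 2*sqrt(5) + 3*sqrt(21) + 126.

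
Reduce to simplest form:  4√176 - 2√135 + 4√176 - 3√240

4√176 = 16*√11; 2√135 = 6*√15; 4√176 = 16*√11; 3√240 = 12*√15

-18*√15 + 32*√11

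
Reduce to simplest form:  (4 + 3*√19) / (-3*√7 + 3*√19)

Multiply numerator and denominator by 3*√7 + 3*√19.
Denominator becomes 108; numerator becomes 12*√7 + 12*√19 + 9*√133 + 171.

(4*√7 + 4*√19 + 3*√133 + 57)/36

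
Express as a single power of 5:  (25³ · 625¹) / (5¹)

5^9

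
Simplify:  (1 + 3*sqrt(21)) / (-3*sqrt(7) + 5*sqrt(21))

(3*sqrt(7) + 5*sqrt(21) + 63*sqrt(3) + 315)/462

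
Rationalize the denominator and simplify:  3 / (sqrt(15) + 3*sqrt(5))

(-sqrt(15) + 3*sqrt(5))/10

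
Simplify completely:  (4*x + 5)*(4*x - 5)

16*x**2 - 25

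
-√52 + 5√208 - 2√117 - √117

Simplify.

9*√13

√52 = 2*√13; 5√208 = 20*√13; 2√117 = 6*√13; √117 = 3*√13
Combine: (-2 + 20 - 6 - 3)·√13 = 9*√13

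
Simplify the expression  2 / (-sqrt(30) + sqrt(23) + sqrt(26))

Group as (sqrt(23) + sqrt(26)) - sqrt(30); multiply by (sqrt(23) + sqrt(26)) + sqrt(30), then rationalise the remaining surd.

(-38*sqrt(30) + 54*sqrt(26) + 66*sqrt(23) + 8*sqrt(4485))/2031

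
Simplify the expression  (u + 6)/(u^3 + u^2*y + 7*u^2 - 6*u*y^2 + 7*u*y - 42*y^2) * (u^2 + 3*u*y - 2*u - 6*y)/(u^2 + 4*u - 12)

Factor: u^3 + u^2*y + 7*u^2 - 6*u*y^2 + 7*u*y - 42*y^2 = (u + 3*y)*(u + 7)*(u - 2*y);  u^2 + 3*u*y - 2*u - 6*y = (u - 2)*(u + 3*y);  u^2 + 4*u - 12 = (u + 6)*(u - 2)
Cancel the common factors (u + 3*y), (u - 2), (u + 6).

-1/(-u^2 + 2*u*y - 7*u + 14*y)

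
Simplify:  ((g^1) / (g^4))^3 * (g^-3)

Inside the bracket: (g^-3)
Raise to the power 3: (g^-9)
Multiply by (g^-3): add exponents.

g^(-12)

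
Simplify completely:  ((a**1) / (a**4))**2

a**(-6)

Inside the bracket: (a**-3)
Raise to the power 2: (a**-6)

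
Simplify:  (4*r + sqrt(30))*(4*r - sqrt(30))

16*r^2 - 30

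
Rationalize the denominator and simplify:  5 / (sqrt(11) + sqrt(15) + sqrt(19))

(-10*sqrt(3135) + 35*sqrt(19) + 75*sqrt(15) + 115*sqrt(11))/611

Group as (sqrt(11) + sqrt(19)) + sqrt(15); multiply by (sqrt(11) + sqrt(19)) - sqrt(15), then rationalise the remaining surd.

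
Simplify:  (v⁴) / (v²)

v²

Quotient: v²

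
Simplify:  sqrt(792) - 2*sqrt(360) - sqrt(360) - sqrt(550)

sqrt(792) = 6*sqrt(22); 2*sqrt(360) = 12*sqrt(10); sqrt(360) = 6*sqrt(10); sqrt(550) = 5*sqrt(22)

-18*sqrt(10) + sqrt(22)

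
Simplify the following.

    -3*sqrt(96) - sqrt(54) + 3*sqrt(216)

3*sqrt(96) = 12*sqrt(6); sqrt(54) = 3*sqrt(6); 3*sqrt(216) = 18*sqrt(6)
Combine: (-12 - 3 + 18)·sqrt(6) = 3*sqrt(6)

3*sqrt(6)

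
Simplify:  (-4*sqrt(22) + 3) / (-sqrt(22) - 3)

(-15*sqrt(22) + 97)/13

Multiply numerator and denominator by -3 + sqrt(22).
Denominator becomes -13; numerator becomes -97 + 15*sqrt(22).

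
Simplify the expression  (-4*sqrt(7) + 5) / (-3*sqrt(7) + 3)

Multiply numerator and denominator by 3 + 3*sqrt(7).
Denominator becomes -54; numerator becomes -69 + 3*sqrt(7).

(-sqrt(7) + 23)/18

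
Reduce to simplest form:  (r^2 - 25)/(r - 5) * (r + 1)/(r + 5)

r + 1

Factor: r^2 - 25 = (r + 5)*(r - 5)
Cancel the common factors (r - 5), (r + 5).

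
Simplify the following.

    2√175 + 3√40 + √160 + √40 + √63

2√175 = 10*√7; 3√40 = 6*√10; √160 = 4*√10; √40 = 2*√10; √63 = 3*√7

13*√7 + 12*√10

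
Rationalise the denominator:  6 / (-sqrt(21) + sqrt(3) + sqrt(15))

Group as (sqrt(3) + sqrt(15)) - sqrt(21); multiply by (sqrt(3) + sqrt(15)) + sqrt(21), then rationalise the remaining surd.

(2*sqrt(21) + 6*sqrt(15) + 22*sqrt(3) + 4*sqrt(105))/19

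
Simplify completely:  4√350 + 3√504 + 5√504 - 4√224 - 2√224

44*√14

4√350 = 20*√14; 3√504 = 18*√14; 5√504 = 30*√14; 4√224 = 16*√14; 2√224 = 8*√14
Combine: (20 + 18 + 30 - 16 - 8)·√14 = 44*√14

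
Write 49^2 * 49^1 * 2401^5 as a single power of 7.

49^2 = 7^4; 49^1 = 7^2; 2401^5 = 7^20
Combine exponents: 7^26

7^26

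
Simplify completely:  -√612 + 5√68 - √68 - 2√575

-10*√23 + 2*√17

√612 = 6*√17; 5√68 = 10*√17; √68 = 2*√17; 2√575 = 10*√23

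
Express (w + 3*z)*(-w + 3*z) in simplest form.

-w^2 + 9*z^2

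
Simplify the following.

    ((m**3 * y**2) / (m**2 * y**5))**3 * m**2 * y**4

m**5/y**5

Inside the bracket: m**1 * (y**-3)
Raise to the power 3: m**3 * (y**-9)
Multiply by m**2 * y**4: add exponents.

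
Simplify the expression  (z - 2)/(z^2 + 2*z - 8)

1/(z + 4)

Factor: z^2 + 2*z - 8 = (z + 4)*(z - 2)
Cancel the common factor (z - 2).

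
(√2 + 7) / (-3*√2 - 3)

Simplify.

(-6*√2 + 5)/3

Multiply numerator and denominator by -3 + 3*√2.
Denominator becomes -9; numerator becomes -15 + 18*√2.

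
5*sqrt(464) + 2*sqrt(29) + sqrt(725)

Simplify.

5*sqrt(464) = 20*sqrt(29); 2*sqrt(29) = 2*sqrt(29); sqrt(725) = 5*sqrt(29)
Combine: (20 + 2 + 5)·sqrt(29) = 27*sqrt(29)

27*sqrt(29)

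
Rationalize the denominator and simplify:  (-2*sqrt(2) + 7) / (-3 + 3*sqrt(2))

Multiply numerator and denominator by -3*sqrt(2) - 3.
Denominator becomes -9; numerator becomes -15*sqrt(2) - 9.

(3 + 5*sqrt(2))/3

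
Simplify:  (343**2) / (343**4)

343**2 = 7**6; 343**4 = 7**12
Combine exponents: 7**(-6)

7**(-6)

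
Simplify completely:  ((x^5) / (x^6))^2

Inside the bracket: (x^-1)
Raise to the power 2: (x^-2)

x^(-2)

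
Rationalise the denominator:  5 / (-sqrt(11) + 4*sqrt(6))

Multiply numerator and denominator by sqrt(11) + 4*sqrt(6).
Denominator becomes 85; numerator becomes 5*sqrt(11) + 20*sqrt(6).

(sqrt(11) + 4*sqrt(6))/17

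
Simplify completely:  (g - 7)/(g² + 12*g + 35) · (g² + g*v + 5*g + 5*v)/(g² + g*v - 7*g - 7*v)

1/(g + 7)

Factor: g² + 12*g + 35 = (g + 5)·(g + 7);  g² + g*v + 5*g + 5*v = (g + v)·(g + 5);  g² + g*v - 7*g - 7*v = (g + v)·(g - 7)
Cancel the common factors (g + v), (g + 5), (g - 7).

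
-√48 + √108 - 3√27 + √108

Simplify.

-√3

√48 = 4*√3; √108 = 6*√3; 3√27 = 9*√3; √108 = 6*√3
Combine: (-4 + 6 - 9 + 6)·√3 = -√3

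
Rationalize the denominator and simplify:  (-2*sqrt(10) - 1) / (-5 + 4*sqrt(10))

(-85 - 14*sqrt(10))/135

Multiply numerator and denominator by -4*sqrt(10) - 5.
Denominator becomes -135; numerator becomes 14*sqrt(10) + 85.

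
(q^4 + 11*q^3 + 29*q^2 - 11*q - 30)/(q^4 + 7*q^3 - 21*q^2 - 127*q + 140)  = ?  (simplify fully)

Factor: q^4 + 11*q^3 + 29*q^2 - 11*q - 30 = (q - 1)*(q + 5)*(q + 6)*(q + 1);  q^4 + 7*q^3 - 21*q^2 - 127*q + 140 = (q - 1)*(q + 7)*(q + 5)*(q - 4)
Cancel the common factors (q + 5), (q - 1).

(q^2 + 7*q + 6)/(q^2 + 3*q - 28)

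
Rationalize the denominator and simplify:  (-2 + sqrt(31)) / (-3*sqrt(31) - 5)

(-103 + 11*sqrt(31))/254

Multiply numerator and denominator by -5 + 3*sqrt(31).
Denominator becomes -254; numerator becomes -11*sqrt(31) + 103.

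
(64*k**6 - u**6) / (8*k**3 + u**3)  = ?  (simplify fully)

8*k**3 - u**3

64*k**6 - u**6 factors as -(-2*k + u)*(2*k + u)*(4*k**2 - 2*k*u + u**2)*(4*k**2 + 2*k*u + u**2).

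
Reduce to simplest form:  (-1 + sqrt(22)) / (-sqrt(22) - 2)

Multiply numerator and denominator by -2 + sqrt(22).
Denominator becomes -18; numerator becomes -3*sqrt(22) + 24.

(-8 + sqrt(22))/6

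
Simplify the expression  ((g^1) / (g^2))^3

Inside the bracket: (g^-1)
Raise to the power 3: (g^-3)

g^(-3)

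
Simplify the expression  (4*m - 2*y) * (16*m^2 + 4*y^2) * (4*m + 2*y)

256*m^4 - 16*y^4

Telescope via difference of squares: ((4*m)+(2*y))((4*m)-(2*y)) = 16*m^2 - 4*y^2, then repeat with the next factor.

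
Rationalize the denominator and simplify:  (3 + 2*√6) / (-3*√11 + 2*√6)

(-2*√66 - 3*√11 - 8 - 2*√6)/25

Multiply numerator and denominator by 2*√6 + 3*√11.
Denominator becomes -75; numerator becomes 6*√6 + 24 + 9*√11 + 6*√66.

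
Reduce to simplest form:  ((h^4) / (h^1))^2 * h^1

h^7

Inside the bracket: h^3
Raise to the power 2: h^6
Multiply by h^1: add exponents.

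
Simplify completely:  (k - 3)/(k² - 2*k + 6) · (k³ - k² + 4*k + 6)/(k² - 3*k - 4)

Factor: k³ - k² + 4*k + 6 = (k + 1)·(k² - 2*k + 6);  k² - 3*k - 4 = (k - 4)·(k + 1)
Cancel the common factors (k² - 2*k + 6), (k + 1).

(k - 3)/(k - 4)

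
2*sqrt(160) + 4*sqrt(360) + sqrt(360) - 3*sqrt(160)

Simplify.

26*sqrt(10)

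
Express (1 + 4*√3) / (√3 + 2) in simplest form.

-10 + 7*√3

Multiply numerator and denominator by -√3 + 2.
Denominator becomes 1; numerator becomes -10 + 7*√3.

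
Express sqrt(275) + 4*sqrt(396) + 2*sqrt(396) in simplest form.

41*sqrt(11)

sqrt(275) = 5*sqrt(11); 4*sqrt(396) = 24*sqrt(11); 2*sqrt(396) = 12*sqrt(11)
Combine: (5 + 24 + 12)·sqrt(11) = 41*sqrt(11)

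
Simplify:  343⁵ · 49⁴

343⁵ = 7^15; 49⁴ = 7^8
Combine exponents: 7^23

7^23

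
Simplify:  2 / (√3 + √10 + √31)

Group as (√10 + √31) + √3; multiply by (√10 + √31) - √3, then rationalise the remaining surd.

(-12*√10 - 19*√3 + √930 + 9*√31)/51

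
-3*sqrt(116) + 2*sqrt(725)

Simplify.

4*sqrt(29)

3*sqrt(116) = 6*sqrt(29); 2*sqrt(725) = 10*sqrt(29)
Combine: (-6 + 10)·sqrt(29) = 4*sqrt(29)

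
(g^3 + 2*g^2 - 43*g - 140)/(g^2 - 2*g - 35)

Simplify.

Factor: g^3 + 2*g^2 - 43*g - 140 = (g + 5)*(g - 7)*(g + 4);  g^2 - 2*g - 35 = (g - 7)*(g + 5)
Cancel the common factors (g + 5), (g - 7).

g + 4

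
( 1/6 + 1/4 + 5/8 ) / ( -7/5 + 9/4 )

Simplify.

125/102

Numerator: 1/6 + 1/4 + 5/8 = 25/24
Denominator: -7/5 + 9/4 = 17/20
Divide: (25/24) · (20/17) = 125/102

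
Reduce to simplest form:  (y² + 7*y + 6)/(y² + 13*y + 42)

(y + 1)/(y + 7)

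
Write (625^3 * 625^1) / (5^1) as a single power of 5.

625^3 = 5^12; 625^1 = 5^4; 5^1 = 5^1
Combine exponents: 5^15

5^15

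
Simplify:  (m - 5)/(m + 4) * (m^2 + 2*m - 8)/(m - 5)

m - 2

Factor: m^2 + 2*m - 8 = (m - 2)*(m + 4)
Cancel the common factors (m - 5), (m + 4).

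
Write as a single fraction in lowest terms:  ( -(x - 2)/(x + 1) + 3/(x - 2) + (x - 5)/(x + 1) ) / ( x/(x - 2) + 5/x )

9*x/(x^3 + 6*x^2 - 5*x - 10)

Numerator: -(x - 2)/(x + 1) + 3/(x - 2) + (x - 5)/(x + 1) = 9/(x^2 - x - 2)
Denominator: x/(x - 2) + 5/x = (x^2 + 5*x - 10)/(x^2 - 2*x)
Divide: (9/(x^2 - x - 2)) · ((x^2 - 2*x)/(x^2 + 5*x - 10)) = 9*x/(x^3 + 6*x^2 - 5*x - 10)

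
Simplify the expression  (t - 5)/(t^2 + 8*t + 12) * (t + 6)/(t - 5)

1/(t + 2)

Factor: t^2 + 8*t + 12 = (t + 2)*(t + 6)
Cancel the common factors (t - 5), (t + 6).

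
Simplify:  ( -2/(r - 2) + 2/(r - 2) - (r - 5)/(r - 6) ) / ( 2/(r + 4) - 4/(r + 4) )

(r**2 - r - 20)/(2*r - 12)

Numerator: -2/(r - 2) + 2/(r - 2) - (r - 5)/(r - 6) = (-r + 5)/(r - 6)
Denominator: 2/(r + 4) - 4/(r + 4) = -2/(r + 4)
Divide: ((-r + 5)/(r - 6)) · (-r/2 - 2) = (r**2 - r - 20)/(2*r - 12)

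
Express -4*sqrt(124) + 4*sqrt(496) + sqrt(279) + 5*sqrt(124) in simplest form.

4*sqrt(124) = 8*sqrt(31); 4*sqrt(496) = 16*sqrt(31); sqrt(279) = 3*sqrt(31); 5*sqrt(124) = 10*sqrt(31)
Combine: (-8 + 16 + 3 + 10)·sqrt(31) = 21*sqrt(31)

21*sqrt(31)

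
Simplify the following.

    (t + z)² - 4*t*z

Expanding gives t² - 2*t*z + z², a perfect square.

(t - z)²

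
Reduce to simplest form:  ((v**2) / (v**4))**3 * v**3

Inside the bracket: (v**-2)
Raise to the power 3: (v**-6)
Multiply by v**3: add exponents.

v**(-3)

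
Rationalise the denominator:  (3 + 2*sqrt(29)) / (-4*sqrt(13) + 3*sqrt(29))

(12*sqrt(13) + 9*sqrt(29) + 8*sqrt(377) + 174)/53

Multiply numerator and denominator by 4*sqrt(13) + 3*sqrt(29).
Denominator becomes 53; numerator becomes 12*sqrt(13) + 9*sqrt(29) + 8*sqrt(377) + 174.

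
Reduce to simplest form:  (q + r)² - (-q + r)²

4*q*r

Binomially expand both and collect terms in r, q.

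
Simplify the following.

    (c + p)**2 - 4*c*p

(c - p)**2

Expanding gives c**2 - 2*c*p + p**2, a perfect square.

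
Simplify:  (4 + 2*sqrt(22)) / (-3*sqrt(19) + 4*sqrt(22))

(12*sqrt(19) + 16*sqrt(22) + 6*sqrt(418) + 176)/181

Multiply numerator and denominator by 3*sqrt(19) + 4*sqrt(22).
Denominator becomes 181; numerator becomes 12*sqrt(19) + 16*sqrt(22) + 6*sqrt(418) + 176.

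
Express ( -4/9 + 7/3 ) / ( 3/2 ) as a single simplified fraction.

34/27

Numerator: -4/9 + 7/3 = 17/9
Denominator: 3/2 = 3/2
Divide: (17/9) · (2/3) = 34/27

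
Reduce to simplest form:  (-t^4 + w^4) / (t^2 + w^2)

Difference of fourth powers: factor out (t^2 + w^2).

-t^2 + w^2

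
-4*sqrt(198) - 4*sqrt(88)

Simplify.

4*sqrt(198) = 12*sqrt(22); 4*sqrt(88) = 8*sqrt(22)
Combine: (-12 - 8)·sqrt(22) = -20*sqrt(22)

-20*sqrt(22)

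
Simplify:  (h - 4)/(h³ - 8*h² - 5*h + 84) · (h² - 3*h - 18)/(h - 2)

Factor: h³ - 8*h² - 5*h + 84 = (h + 3)·(h - 7)·(h - 4);  h² - 3*h - 18 = (h - 6)·(h + 3)
Cancel the common factors (h + 3), (h - 4).

(h - 6)/(h² - 9*h + 14)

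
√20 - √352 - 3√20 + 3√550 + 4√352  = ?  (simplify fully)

-4*√5 + 27*√22

√20 = 2*√5; √352 = 4*√22; 3√20 = 6*√5; 3√550 = 15*√22; 4√352 = 16*√22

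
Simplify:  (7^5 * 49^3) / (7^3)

7^8

7^5 = 7^5; 49^3 = 7^6; 7^3 = 7^3
Combine exponents: 7^8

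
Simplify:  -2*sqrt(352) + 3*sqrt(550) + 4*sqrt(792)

31*sqrt(22)

2*sqrt(352) = 8*sqrt(22); 3*sqrt(550) = 15*sqrt(22); 4*sqrt(792) = 24*sqrt(22)
Combine: (-8 + 15 + 24)·sqrt(22) = 31*sqrt(22)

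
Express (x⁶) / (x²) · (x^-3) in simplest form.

x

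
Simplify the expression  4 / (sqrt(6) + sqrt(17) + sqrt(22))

Group as (sqrt(17) + sqrt(22)) + sqrt(6); multiply by (sqrt(17) + sqrt(22)) - sqrt(6), then rationalise the remaining surd.

(-16*sqrt(561) + 4*sqrt(22) + 44*sqrt(17) + 132*sqrt(6))/407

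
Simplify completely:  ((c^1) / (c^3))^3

Inside the bracket: (c^-2)
Raise to the power 3: (c^-6)

c^(-6)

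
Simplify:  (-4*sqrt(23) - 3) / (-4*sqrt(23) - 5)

Multiply numerator and denominator by -5 + 4*sqrt(23).
Denominator becomes -343; numerator becomes -353 + 8*sqrt(23).

(-8*sqrt(23) + 353)/343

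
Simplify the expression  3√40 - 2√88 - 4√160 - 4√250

3√40 = 6*√10; 2√88 = 4*√22; 4√160 = 16*√10; 4√250 = 20*√10

-30*√10 - 4*√22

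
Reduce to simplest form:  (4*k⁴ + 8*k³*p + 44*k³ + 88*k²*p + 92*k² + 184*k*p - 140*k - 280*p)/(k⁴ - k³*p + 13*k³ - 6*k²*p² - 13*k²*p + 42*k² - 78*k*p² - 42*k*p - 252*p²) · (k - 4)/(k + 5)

(-4*k² + 20*k - 16)/(-k² + 3*k*p - 6*k + 18*p)

Factor: 4*k⁴ + 8*k³*p + 44*k³ + 88*k²*p + 92*k² + 184*k*p - 140*k - 280*p = 4·(k + 7)·(k + 5)·(k + 2*p)·(k - 1);  k⁴ - k³*p + 13*k³ - 6*k²*p² - 13*k²*p + 42*k² - 78*k*p² - 42*k*p - 252*p² = (k + 2*p)·(k + 6)·(k - 3*p)·(k + 7)
Cancel the common factors (k + 5), (k + 7), (k + 2*p).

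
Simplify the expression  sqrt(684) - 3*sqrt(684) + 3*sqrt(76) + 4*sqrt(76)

sqrt(684) = 6*sqrt(19); 3*sqrt(684) = 18*sqrt(19); 3*sqrt(76) = 6*sqrt(19); 4*sqrt(76) = 8*sqrt(19)
Combine: (6 - 18 + 6 + 8)·sqrt(19) = 2*sqrt(19)

2*sqrt(19)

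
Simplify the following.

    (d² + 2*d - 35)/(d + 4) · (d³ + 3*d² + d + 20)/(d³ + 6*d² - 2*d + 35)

d - 5

Factor: d² + 2*d - 35 = (d + 7)·(d - 5);  d³ + 3*d² + d + 20 = (d + 4)·(d² - d + 5);  d³ + 6*d² - 2*d + 35 = (d² - d + 5)·(d + 7)
Cancel the common factors (d² - d + 5), (d + 4), (d + 7).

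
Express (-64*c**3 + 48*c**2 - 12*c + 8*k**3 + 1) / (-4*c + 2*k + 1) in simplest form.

Apply the difference-of-cubes factorisation and cancel (-4*c + 2*k + 1).

16*c**2 + 8*c*k - 8*c + 4*k**2 - 2*k + 1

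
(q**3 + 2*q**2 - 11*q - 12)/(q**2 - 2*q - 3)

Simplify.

q + 4

Factor: q**3 + 2*q**2 - 11*q - 12 = (q + 1)*(q - 3)*(q + 4);  q**2 - 2*q - 3 = (q + 1)*(q - 3)
Cancel the common factors (q - 3), (q + 1).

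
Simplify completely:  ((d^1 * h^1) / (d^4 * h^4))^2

Inside the bracket: (d^-3) * (h^-3)
Raise to the power 2: (d^-6) * (h^-6)

1/(d^6*h^6)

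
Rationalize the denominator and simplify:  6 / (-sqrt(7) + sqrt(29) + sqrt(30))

Group as (sqrt(29) + sqrt(30)) - sqrt(7); multiply by (sqrt(29) + sqrt(30)) + sqrt(7), then rationalise the remaining surd.

(-78*sqrt(7) + 9*sqrt(30) + 12*sqrt(29) + 3*sqrt(6090))/194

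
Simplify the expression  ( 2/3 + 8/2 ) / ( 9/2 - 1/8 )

16/15

Numerator: 2/3 + 8/2 = 14/3
Denominator: 9/2 - 1/8 = 35/8
Divide: (14/3) · (8/35) = 16/15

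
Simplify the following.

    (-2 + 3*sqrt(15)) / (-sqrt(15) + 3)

Multiply numerator and denominator by 3 + sqrt(15).
Denominator becomes -6; numerator becomes 7*sqrt(15) + 39.

(-39 - 7*sqrt(15))/6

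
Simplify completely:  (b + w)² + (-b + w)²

Binomially expand both and collect terms in w, b.

2*b² + 2*w²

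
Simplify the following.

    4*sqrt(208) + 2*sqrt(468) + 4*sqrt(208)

44*sqrt(13)

4*sqrt(208) = 16*sqrt(13); 2*sqrt(468) = 12*sqrt(13); 4*sqrt(208) = 16*sqrt(13)
Combine: (16 + 12 + 16)·sqrt(13) = 44*sqrt(13)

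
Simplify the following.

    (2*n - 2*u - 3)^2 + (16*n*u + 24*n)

Expand the square and combine the (16*n*u + 24*n) term.

(2*n + 2*u + 3)^2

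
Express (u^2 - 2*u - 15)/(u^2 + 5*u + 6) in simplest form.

(u - 5)/(u + 2)

Factor: u^2 - 2*u - 15 = (u - 5)*(u + 3);  u^2 + 5*u + 6 = (u + 3)*(u + 2)
Cancel the common factor (u + 3).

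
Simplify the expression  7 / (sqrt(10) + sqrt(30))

(-7*sqrt(10) + 7*sqrt(30))/20

Multiply numerator and denominator by -sqrt(30) + sqrt(10).
Denominator becomes -20; numerator becomes -7*sqrt(30) + 7*sqrt(10).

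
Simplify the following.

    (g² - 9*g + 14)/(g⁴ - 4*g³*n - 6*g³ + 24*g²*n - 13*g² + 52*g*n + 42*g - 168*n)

1/(g² - 4*g*n + 3*g - 12*n)

Factor: g² - 9*g + 14 = (g - 7)·(g - 2);  g⁴ - 4*g³*n - 6*g³ + 24*g²*n - 13*g² + 52*g*n + 42*g - 168*n = (g - 2)·(g + 3)·(g - 4*n)·(g - 7)
Cancel the common factors (g - 7), (g - 2).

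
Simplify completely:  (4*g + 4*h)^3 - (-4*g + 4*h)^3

128*g*(g^2 + 3*h^2)

Binomially expand both and collect terms in (4*h), (4*g).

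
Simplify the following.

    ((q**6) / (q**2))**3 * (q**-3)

q**9

Inside the bracket: q**4
Raise to the power 3: q**12
Multiply by (q**-3): add exponents.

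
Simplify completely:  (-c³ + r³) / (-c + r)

Apply the difference-of-cubes factorisation and cancel (-c + r).

c² + c*r + r²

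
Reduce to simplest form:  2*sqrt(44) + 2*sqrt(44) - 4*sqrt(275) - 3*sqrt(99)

2*sqrt(44) = 4*sqrt(11); 2*sqrt(44) = 4*sqrt(11); 4*sqrt(275) = 20*sqrt(11); 3*sqrt(99) = 9*sqrt(11)
Combine: (4 + 4 - 20 - 9)·sqrt(11) = -21*sqrt(11)

-21*sqrt(11)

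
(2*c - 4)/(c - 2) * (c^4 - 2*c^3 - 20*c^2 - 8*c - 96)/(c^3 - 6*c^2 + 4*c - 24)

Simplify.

2*c + 8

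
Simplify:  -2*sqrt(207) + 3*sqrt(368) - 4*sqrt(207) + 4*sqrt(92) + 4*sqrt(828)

2*sqrt(207) = 6*sqrt(23); 3*sqrt(368) = 12*sqrt(23); 4*sqrt(207) = 12*sqrt(23); 4*sqrt(92) = 8*sqrt(23); 4*sqrt(828) = 24*sqrt(23)
Combine: (-6 + 12 - 12 + 8 + 24)·sqrt(23) = 26*sqrt(23)

26*sqrt(23)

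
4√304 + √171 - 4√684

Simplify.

4√304 = 16*√19; √171 = 3*√19; 4√684 = 24*√19
Combine: (16 + 3 - 24)·√19 = -5*√19

-5*√19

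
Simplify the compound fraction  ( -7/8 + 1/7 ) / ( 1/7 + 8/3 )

-123/472

Numerator: -7/8 + 1/7 = -41/56
Denominator: 1/7 + 8/3 = 59/21
Divide: (-41/56) · (21/59) = -123/472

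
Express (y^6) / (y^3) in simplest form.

Quotient: y^3

y^3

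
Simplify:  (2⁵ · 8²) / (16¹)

2⁵ = 2^5; 8² = 2^6; 16¹ = 2^4
Combine exponents: 2^7

2^7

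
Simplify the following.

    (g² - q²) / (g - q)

g² - q² factors as -(-g + q)*(g + q).

g + q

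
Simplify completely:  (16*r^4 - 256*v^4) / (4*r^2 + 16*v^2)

Difference of fourth powers: factor out (4*r^2 + 16*v^2).

4*r^2 - 16*v^2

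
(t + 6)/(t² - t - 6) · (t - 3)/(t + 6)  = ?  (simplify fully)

1/(t + 2)

Factor: t² - t - 6 = (t - 3)·(t + 2)
Cancel the common factors (t + 6), (t - 3).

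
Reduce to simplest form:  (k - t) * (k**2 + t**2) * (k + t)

Telescope via difference of squares: (k+t)(k-t) = k**2 - t**2, then repeat with the next factor.

k**4 - t**4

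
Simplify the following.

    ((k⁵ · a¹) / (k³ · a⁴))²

Inside the bracket: k² · (a^-3)
Raise to the power 2: k⁴ · (a^-6)

k⁴/a⁶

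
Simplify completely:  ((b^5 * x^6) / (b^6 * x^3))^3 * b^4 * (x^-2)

Inside the bracket: (b^-1) * x^3
Raise to the power 3: (b^-3) * x^9
Multiply by b^4 * (x^-2): add exponents.

b*x^7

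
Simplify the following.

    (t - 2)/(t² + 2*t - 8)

1/(t + 4)

Factor: t² + 2*t - 8 = (t + 4)·(t - 2)
Cancel the common factor (t - 2).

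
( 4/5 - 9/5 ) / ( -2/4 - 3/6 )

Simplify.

1

Numerator: 4/5 - 9/5 = -1
Denominator: -2/4 - 3/6 = -1
Divide: (-1) · (-1) = 1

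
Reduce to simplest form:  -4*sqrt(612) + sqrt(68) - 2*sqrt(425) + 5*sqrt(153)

-17*sqrt(17)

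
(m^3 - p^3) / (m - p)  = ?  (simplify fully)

m^2 + m*p + p^2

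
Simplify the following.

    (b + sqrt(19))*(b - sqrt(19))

b^2 - 19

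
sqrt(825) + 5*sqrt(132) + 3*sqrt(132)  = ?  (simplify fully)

21*sqrt(33)

sqrt(825) = 5*sqrt(33); 5*sqrt(132) = 10*sqrt(33); 3*sqrt(132) = 6*sqrt(33)
Combine: (5 + 10 + 6)·sqrt(33) = 21*sqrt(33)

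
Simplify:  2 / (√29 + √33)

(-√29 + √33)/2

Multiply numerator and denominator by -√33 + √29.
Denominator becomes -4; numerator becomes -2*√33 + 2*√29.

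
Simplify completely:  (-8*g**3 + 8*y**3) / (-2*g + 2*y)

(2*y)**3 - (2*g)**3 = (-2*g + 2*y)(4*g**2 + 4*g*y + 4*y**2).

4*g**2 + 4*g*y + 4*y**2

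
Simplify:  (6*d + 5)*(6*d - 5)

36*d^2 - 25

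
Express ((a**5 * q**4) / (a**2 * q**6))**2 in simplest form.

a**6/q**4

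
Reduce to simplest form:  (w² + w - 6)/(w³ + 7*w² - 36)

1/(w + 6)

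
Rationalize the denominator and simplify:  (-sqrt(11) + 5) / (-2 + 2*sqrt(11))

(-3 + 2*sqrt(11))/10

Multiply numerator and denominator by -2*sqrt(11) - 2.
Denominator becomes -40; numerator becomes -8*sqrt(11) + 12.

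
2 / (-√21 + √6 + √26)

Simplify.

(-22*√21 + 2*√26 + 82*√6 + 24*√91)/503

Group as (√6 + √26) - √21; multiply by (√6 + √26) + √21, then rationalise the remaining surd.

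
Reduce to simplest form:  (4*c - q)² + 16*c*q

Expand the square and combine the 16*c*q term.

(4*c + q)²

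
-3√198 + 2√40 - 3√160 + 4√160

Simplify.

-9*√22 + 8*√10

3√198 = 9*√22; 2√40 = 4*√10; 3√160 = 12*√10; 4√160 = 16*√10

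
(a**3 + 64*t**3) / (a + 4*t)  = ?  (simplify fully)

a**3 + (4*t)**3 = (a + 4*t)(a**2 - 4*a*t + 16*t**2).

a**2 - 4*a*t + 16*t**2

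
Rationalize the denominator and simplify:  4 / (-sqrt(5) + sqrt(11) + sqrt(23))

(-116*sqrt(5) - 28*sqrt(23) + 68*sqrt(11) + 8*sqrt(1265))/171

Group as (sqrt(11) + sqrt(23)) - sqrt(5); multiply by (sqrt(11) + sqrt(23)) + sqrt(5), then rationalise the remaining surd.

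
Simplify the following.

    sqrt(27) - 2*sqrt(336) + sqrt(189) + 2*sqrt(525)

3*sqrt(3) + 5*sqrt(21)

sqrt(27) = 3*sqrt(3); 2*sqrt(336) = 8*sqrt(21); sqrt(189) = 3*sqrt(21); 2*sqrt(525) = 10*sqrt(21)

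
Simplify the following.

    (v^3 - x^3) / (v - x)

Factor as (a-b)(a^2+ab+b^2) with a=v, b=x.

v^2 + v*x + x^2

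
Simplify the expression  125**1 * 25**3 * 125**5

125**1 = 5**3; 25**3 = 5**6; 125**5 = 5**15
Combine exponents: 5**24

5**24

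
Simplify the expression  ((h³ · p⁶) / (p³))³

h⁹*p⁹

Inside the bracket: h³ · p³
Raise to the power 3: h⁹ · p⁹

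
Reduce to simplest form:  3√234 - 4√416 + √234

-4*√26

3√234 = 9*√26; 4√416 = 16*√26; √234 = 3*√26
Combine: (9 - 16 + 3)·√26 = -4*√26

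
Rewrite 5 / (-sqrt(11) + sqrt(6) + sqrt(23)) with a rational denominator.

Group as (sqrt(6) + sqrt(23)) - sqrt(11); multiply by (sqrt(6) + sqrt(23)) + sqrt(11), then rationalise the remaining surd.

(-45*sqrt(11) - 15*sqrt(23) + 70*sqrt(6) + 5*sqrt(1518))/114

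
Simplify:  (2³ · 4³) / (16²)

2³ = 2^3; 4³ = 2^6; 16² = 2^8
Combine exponents: 2^1

2^1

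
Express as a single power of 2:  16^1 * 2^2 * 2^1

2^7

16^1 = 2^4; 2^2 = 2^2; 2^1 = 2^1
Combine exponents: 2^7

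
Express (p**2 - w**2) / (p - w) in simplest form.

p**2 - w**2 factors as (p - w)*(p + w).

p + w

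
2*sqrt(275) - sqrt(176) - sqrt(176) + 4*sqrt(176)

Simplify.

2*sqrt(275) = 10*sqrt(11); sqrt(176) = 4*sqrt(11); sqrt(176) = 4*sqrt(11); 4*sqrt(176) = 16*sqrt(11)
Combine: (10 - 4 - 4 + 16)·sqrt(11) = 18*sqrt(11)

18*sqrt(11)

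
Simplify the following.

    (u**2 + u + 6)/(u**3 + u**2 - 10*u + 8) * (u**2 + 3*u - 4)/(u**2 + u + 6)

1/(u - 2)

Factor: u**3 + u**2 - 10*u + 8 = (u - 2)*(u - 1)*(u + 4);  u**2 + 3*u - 4 = (u + 4)*(u - 1)
Cancel the common factors (u**2 + u + 6), (u - 1), (u + 4).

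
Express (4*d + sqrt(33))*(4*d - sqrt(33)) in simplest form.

(4*d)^2 - (sqrt(33))^2 = 16*d^2 - 33.

16*d^2 - 33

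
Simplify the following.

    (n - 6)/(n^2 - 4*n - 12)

1/(n + 2)

Factor: n^2 - 4*n - 12 = (n + 2)*(n - 6)
Cancel the common factor (n - 6).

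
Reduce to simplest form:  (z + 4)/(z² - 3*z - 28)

Factor: z² - 3*z - 28 = (z + 4)·(z - 7)
Cancel the common factor (z + 4).

1/(z - 7)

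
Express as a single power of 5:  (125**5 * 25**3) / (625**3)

5**9

125**5 = 5**15; 25**3 = 5**6; 625**3 = 5**12
Combine exponents: 5**9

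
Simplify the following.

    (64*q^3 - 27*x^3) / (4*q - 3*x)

16*q^2 + 12*q*x + 9*x^2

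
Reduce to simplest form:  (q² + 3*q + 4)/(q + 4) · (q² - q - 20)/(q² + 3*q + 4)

q - 5

Factor: q² - q - 20 = (q - 5)·(q + 4)
Cancel the common factors (q² + 3*q + 4), (q + 4).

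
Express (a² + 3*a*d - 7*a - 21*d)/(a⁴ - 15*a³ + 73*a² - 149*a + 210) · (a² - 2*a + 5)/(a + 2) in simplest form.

Factor: a² + 3*a*d - 7*a - 21*d = (a - 7)·(a + 3*d);  a⁴ - 15*a³ + 73*a² - 149*a + 210 = (a - 7)·(a - 6)·(a² - 2*a + 5)
Cancel the common factors (a² - 2*a + 5), (a - 7).

(a + 3*d)/(a² - 4*a - 12)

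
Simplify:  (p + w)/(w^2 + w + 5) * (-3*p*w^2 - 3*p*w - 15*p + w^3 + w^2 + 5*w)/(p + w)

-3*p + w

Factor: -3*p*w^2 - 3*p*w - 15*p + w^3 + w^2 + 5*w = (-3*p + w)*(w^2 + w + 5)
Cancel the common factors (w^2 + w + 5), (p + w).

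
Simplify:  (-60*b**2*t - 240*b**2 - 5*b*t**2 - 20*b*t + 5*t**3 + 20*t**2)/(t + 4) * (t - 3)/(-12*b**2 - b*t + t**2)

Factor: -60*b**2*t - 240*b**2 - 5*b*t**2 - 20*b*t + 5*t**3 + 20*t**2 = 5*(t + 4)*(3*b + t)*(-4*b + t);  -12*b**2 - b*t + t**2 = (3*b + t)*(-4*b + t)
Cancel the common factors (3*b + t), (-4*b + t), (t + 4).

5*t - 15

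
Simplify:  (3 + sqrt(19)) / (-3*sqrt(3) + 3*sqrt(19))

(3*sqrt(3) + sqrt(57) + 3*sqrt(19) + 19)/48

Multiply numerator and denominator by 3*sqrt(3) + 3*sqrt(19).
Denominator becomes 144; numerator becomes 9*sqrt(3) + 3*sqrt(57) + 9*sqrt(19) + 57.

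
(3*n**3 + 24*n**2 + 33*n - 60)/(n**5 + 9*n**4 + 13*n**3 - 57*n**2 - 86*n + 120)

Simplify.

3/(n**2 + n - 6)

Factor: 3*n**3 + 24*n**2 + 33*n - 60 = 3*(n + 5)*(n + 4)*(n - 1);  n**5 + 9*n**4 + 13*n**3 - 57*n**2 - 86*n + 120 = (n + 5)*(n + 4)*(n + 3)*(n - 2)*(n - 1)
Cancel the common factors (n - 1), (n + 5), (n + 4).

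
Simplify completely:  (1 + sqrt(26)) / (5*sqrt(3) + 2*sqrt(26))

(-5*sqrt(78) - 5*sqrt(3) + 2*sqrt(26) + 52)/29

Multiply numerator and denominator by -5*sqrt(3) + 2*sqrt(26).
Denominator becomes 29; numerator becomes -5*sqrt(78) - 5*sqrt(3) + 2*sqrt(26) + 52.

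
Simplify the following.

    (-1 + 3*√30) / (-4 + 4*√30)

(2*√30 + 89)/116

Multiply numerator and denominator by -4*√30 - 4.
Denominator becomes -464; numerator becomes -356 - 8*√30.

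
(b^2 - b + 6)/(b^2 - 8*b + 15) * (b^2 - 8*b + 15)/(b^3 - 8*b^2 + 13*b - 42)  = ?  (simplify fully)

Factor: b^2 - 8*b + 15 = (b - 3)*(b - 5);  b^2 - 8*b + 15 = (b - 5)*(b - 3);  b^3 - 8*b^2 + 13*b - 42 = (b - 7)*(b^2 - b + 6)
Cancel the common factors (b^2 - b + 6), (b - 3), (b - 5).

1/(b - 7)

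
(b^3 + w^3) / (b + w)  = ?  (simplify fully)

b^3 + w^3 = (b + w)(b^2 - b*w + w^2).

b^2 - b*w + w^2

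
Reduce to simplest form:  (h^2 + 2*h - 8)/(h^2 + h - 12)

(h - 2)/(h - 3)

Factor: h^2 + 2*h - 8 = (h + 4)*(h - 2);  h^2 + h - 12 = (h + 4)*(h - 3)
Cancel the common factor (h + 4).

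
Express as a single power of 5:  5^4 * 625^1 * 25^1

5^10

5^4 = 5^4; 625^1 = 5^4; 25^1 = 5^2
Combine exponents: 5^10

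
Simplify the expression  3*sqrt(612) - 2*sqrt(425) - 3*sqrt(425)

-7*sqrt(17)

3*sqrt(612) = 18*sqrt(17); 2*sqrt(425) = 10*sqrt(17); 3*sqrt(425) = 15*sqrt(17)
Combine: (18 - 10 - 15)·sqrt(17) = -7*sqrt(17)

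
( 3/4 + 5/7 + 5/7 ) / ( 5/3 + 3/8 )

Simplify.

366/343

Numerator: 3/4 + 5/7 + 5/7 = 61/28
Denominator: 5/3 + 3/8 = 49/24
Divide: (61/28) · (24/49) = 366/343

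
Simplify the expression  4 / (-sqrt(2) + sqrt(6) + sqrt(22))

(-18*sqrt(6) - 4*sqrt(66) + 26*sqrt(2) + 14*sqrt(22))/37

Group as (sqrt(6) + sqrt(22)) - sqrt(2); multiply by (sqrt(6) + sqrt(22)) + sqrt(2), then rationalise the remaining surd.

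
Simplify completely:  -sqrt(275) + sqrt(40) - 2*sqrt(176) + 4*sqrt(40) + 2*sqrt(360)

-13*sqrt(11) + 22*sqrt(10)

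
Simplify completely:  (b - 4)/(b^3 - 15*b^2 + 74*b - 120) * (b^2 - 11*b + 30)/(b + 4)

1/(b + 4)

Factor: b^3 - 15*b^2 + 74*b - 120 = (b - 5)*(b - 4)*(b - 6);  b^2 - 11*b + 30 = (b - 6)*(b - 5)
Cancel the common factors (b - 5), (b - 6), (b - 4).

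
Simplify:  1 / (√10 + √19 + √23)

(-√4370 + 3*√23 + 7*√19 + 16*√10)/362

Group as (√10 + √23) + √19; multiply by (√10 + √23) - √19, then rationalise the remaining surd.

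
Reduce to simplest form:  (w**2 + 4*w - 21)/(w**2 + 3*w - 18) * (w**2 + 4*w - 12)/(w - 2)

Factor: w**2 + 4*w - 21 = (w + 7)*(w - 3);  w**2 + 3*w - 18 = (w + 6)*(w - 3);  w**2 + 4*w - 12 = (w + 6)*(w - 2)
Cancel the common factors (w + 6), (w - 3), (w - 2).

w + 7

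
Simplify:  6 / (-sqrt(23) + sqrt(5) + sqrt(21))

(-6*sqrt(23) + 14*sqrt(21) + 78*sqrt(5) + 4*sqrt(2415))/137

Group as (sqrt(5) + sqrt(21)) - sqrt(23); multiply by (sqrt(5) + sqrt(21)) + sqrt(23), then rationalise the remaining surd.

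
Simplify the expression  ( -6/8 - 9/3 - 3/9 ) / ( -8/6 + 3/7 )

343/76

Numerator: -6/8 - 9/3 - 3/9 = -49/12
Denominator: -8/6 + 3/7 = -19/21
Divide: (-49/12) · (-21/19) = 343/76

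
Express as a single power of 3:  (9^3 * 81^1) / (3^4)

3^6

9^3 = 3^6; 81^1 = 3^4; 3^4 = 3^4
Combine exponents: 3^6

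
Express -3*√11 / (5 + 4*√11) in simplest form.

(-132 + 15*√11)/151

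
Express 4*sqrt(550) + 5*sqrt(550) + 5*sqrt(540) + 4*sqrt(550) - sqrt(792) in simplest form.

4*sqrt(550) = 20*sqrt(22); 5*sqrt(550) = 25*sqrt(22); 5*sqrt(540) = 30*sqrt(15); 4*sqrt(550) = 20*sqrt(22); sqrt(792) = 6*sqrt(22)

30*sqrt(15) + 59*sqrt(22)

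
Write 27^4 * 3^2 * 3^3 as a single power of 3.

27^4 = 3^12; 3^2 = 3^2; 3^3 = 3^3
Combine exponents: 3^17

3^17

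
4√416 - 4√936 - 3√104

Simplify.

-14*√26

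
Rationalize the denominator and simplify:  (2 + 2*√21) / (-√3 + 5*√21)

Multiply numerator and denominator by √3 + 5*√21.
Denominator becomes 522; numerator becomes 2*√3 + 6*√7 + 10*√21 + 210.

(√3 + 3*√7 + 5*√21 + 105)/261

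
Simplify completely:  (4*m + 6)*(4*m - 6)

16*m^2 - 36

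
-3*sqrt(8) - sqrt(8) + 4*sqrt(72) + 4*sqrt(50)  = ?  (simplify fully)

36*sqrt(2)

3*sqrt(8) = 6*sqrt(2); sqrt(8) = 2*sqrt(2); 4*sqrt(72) = 24*sqrt(2); 4*sqrt(50) = 20*sqrt(2)
Combine: (-6 - 2 + 24 + 20)·sqrt(2) = 36*sqrt(2)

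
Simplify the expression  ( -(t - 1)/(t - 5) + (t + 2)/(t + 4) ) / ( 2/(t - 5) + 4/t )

Numerator: -(t - 1)/(t - 5) + (t + 2)/(t + 4) = (-6*t - 6)/(t² - t - 20)
Denominator: 2/(t - 5) + 4/t = (6*t - 20)/(t² - 5*t)
Divide: ((-6*t - 6)/(t² - t - 20)) · ((t² - 5*t)/(6*t - 20)) = (-3*t² - 3*t)/(3*t² + 2*t - 40)

(-3*t² - 3*t)/(3*t² + 2*t - 40)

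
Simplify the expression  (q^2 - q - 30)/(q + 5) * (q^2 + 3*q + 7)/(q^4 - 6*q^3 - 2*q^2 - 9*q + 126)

1/(q - 3)

Factor: q^2 - q - 30 = (q + 5)*(q - 6);  q^4 - 6*q^3 - 2*q^2 - 9*q + 126 = (q^2 + 3*q + 7)*(q - 6)*(q - 3)
Cancel the common factors (q^2 + 3*q + 7), (q + 5), (q - 6).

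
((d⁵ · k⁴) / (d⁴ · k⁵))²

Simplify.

d²/k²

Inside the bracket: d¹ · (k^-1)
Raise to the power 2: d² · (k^-2)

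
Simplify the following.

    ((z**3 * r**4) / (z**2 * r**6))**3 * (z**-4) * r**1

1/(r**5*z)

Inside the bracket: z**1 * (r**-2)
Raise to the power 3: z**3 * (r**-6)
Multiply by (z**-4) * r**1: add exponents.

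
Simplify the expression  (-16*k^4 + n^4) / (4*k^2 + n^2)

-16*k^4 + n^4 factors as -(2*k - n)*(2*k + n)*(4*k^2 + n^2).

-4*k^2 + n^2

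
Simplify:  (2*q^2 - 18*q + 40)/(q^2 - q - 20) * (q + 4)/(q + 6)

Factor: 2*q^2 - 18*q + 40 = 2*(q - 5)*(q - 4);  q^2 - q - 20 = (q + 4)*(q - 5)
Cancel the common factors (q + 4), (q - 5).

(2*q - 8)/(q + 6)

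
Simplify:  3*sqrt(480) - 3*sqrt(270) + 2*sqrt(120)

3*sqrt(480) = 12*sqrt(30); 3*sqrt(270) = 9*sqrt(30); 2*sqrt(120) = 4*sqrt(30)
Combine: (12 - 9 + 4)·sqrt(30) = 7*sqrt(30)

7*sqrt(30)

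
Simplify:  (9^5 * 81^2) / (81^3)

9^5 = 3^10; 81^2 = 3^8; 81^3 = 3^12
Combine exponents: 3^6

3^6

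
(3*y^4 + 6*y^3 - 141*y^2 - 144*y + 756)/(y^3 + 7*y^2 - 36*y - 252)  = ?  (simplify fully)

(3*y^2 + 3*y - 18)/(y + 6)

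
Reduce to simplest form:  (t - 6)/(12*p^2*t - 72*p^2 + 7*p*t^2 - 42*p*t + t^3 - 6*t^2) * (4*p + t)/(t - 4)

1/(3*p*t - 12*p + t^2 - 4*t)

Factor: 12*p^2*t - 72*p^2 + 7*p*t^2 - 42*p*t + t^3 - 6*t^2 = (t - 6)*(4*p + t)*(3*p + t)
Cancel the common factors (4*p + t), (t - 6).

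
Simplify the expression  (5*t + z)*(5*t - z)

25*t^2 - z^2

Product of conjugates: (P+Q)(P-Q) = P^2 - Q^2.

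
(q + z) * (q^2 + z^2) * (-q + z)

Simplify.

-q^4 + z^4

Telescope via difference of squares: (z+q)(z-q) = -q^2 + z^2, then repeat with the next factor.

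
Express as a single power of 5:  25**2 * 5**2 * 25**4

25**2 = 5**4; 5**2 = 5**2; 25**4 = 5**8
Combine exponents: 5**14

5**14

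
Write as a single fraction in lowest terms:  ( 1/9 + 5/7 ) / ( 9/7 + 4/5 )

Numerator: 1/9 + 5/7 = 52/63
Denominator: 9/7 + 4/5 = 73/35
Divide: (52/63) · (35/73) = 260/657

260/657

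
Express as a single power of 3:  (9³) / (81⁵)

3^(-14)

9³ = 3^6; 81⁵ = 3^20
Combine exponents: 3^(-14)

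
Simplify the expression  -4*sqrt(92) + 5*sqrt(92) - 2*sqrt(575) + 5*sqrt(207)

4*sqrt(92) = 8*sqrt(23); 5*sqrt(92) = 10*sqrt(23); 2*sqrt(575) = 10*sqrt(23); 5*sqrt(207) = 15*sqrt(23)
Combine: (-8 + 10 - 10 + 15)·sqrt(23) = 7*sqrt(23)

7*sqrt(23)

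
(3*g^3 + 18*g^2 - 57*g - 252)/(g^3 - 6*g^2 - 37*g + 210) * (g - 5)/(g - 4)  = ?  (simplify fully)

(3*g^2 + 30*g + 63)/(g^2 - g - 42)

Factor: 3*g^3 + 18*g^2 - 57*g - 252 = 3*(g + 7)*(g - 4)*(g + 3);  g^3 - 6*g^2 - 37*g + 210 = (g - 7)*(g + 6)*(g - 5)
Cancel the common factors (g - 4), (g - 5).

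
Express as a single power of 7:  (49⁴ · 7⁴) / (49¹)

7^10

49⁴ = 7^8; 7⁴ = 7^4; 49¹ = 7^2
Combine exponents: 7^10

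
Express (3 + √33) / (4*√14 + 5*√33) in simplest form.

Multiply numerator and denominator by -4*√14 + 5*√33.
Denominator becomes 601; numerator becomes -4*√462 - 12*√14 + 15*√33 + 165.

(-4*√462 - 12*√14 + 15*√33 + 165)/601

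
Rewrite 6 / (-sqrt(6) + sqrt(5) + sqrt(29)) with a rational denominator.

(-15*sqrt(5) - sqrt(870) + 14*sqrt(6) + 9*sqrt(29))/17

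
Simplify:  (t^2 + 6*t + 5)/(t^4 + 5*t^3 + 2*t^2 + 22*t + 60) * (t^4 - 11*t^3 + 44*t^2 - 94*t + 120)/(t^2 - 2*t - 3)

(t^2 - 9*t + 20)/(t^2 - t - 6)

Factor: t^2 + 6*t + 5 = (t + 5)*(t + 1);  t^4 + 5*t^3 + 2*t^2 + 22*t + 60 = (t^2 - 2*t + 6)*(t + 2)*(t + 5);  t^4 - 11*t^3 + 44*t^2 - 94*t + 120 = (t - 4)*(t^2 - 2*t + 6)*(t - 5);  t^2 - 2*t - 3 = (t - 3)*(t + 1)
Cancel the common factors (t^2 - 2*t + 6), (t + 1), (t + 5).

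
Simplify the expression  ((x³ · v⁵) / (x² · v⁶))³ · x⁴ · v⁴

Inside the bracket: x¹ · (v^-1)
Raise to the power 3: x³ · (v^-3)
Multiply by x⁴ · v⁴: add exponents.

v*x⁷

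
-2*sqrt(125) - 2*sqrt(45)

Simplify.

2*sqrt(125) = 10*sqrt(5); 2*sqrt(45) = 6*sqrt(5)
Combine: (-10 - 6)·sqrt(5) = -16*sqrt(5)

-16*sqrt(5)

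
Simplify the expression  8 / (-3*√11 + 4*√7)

Multiply numerator and denominator by 3*√11 + 4*√7.
Denominator becomes 13; numerator becomes 24*√11 + 32*√7.

(24*√11 + 32*√7)/13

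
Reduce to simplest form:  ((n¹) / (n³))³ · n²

Inside the bracket: (n^-2)
Raise to the power 3: (n^-6)
Multiply by n²: add exponents.

n^(-4)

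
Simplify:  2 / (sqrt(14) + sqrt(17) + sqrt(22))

(-8*sqrt(1309) + 18*sqrt(22) + 38*sqrt(17) + 50*sqrt(14))/871

Group as (sqrt(14) + sqrt(17)) + sqrt(22); multiply by (sqrt(14) + sqrt(17)) - sqrt(22), then rationalise the remaining surd.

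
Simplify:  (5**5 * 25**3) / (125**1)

5**8

5**5 = 5**5; 25**3 = 5**6; 125**1 = 5**3
Combine exponents: 5**8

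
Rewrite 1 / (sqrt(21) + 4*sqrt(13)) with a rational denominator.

(-sqrt(21) + 4*sqrt(13))/187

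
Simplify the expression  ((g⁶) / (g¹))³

g^15

Inside the bracket: g⁵
Raise to the power 3: g^15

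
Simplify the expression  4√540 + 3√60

4√540 = 24*√15; 3√60 = 6*√15
Combine: (24 + 6)·√15 = 30*√15

30*√15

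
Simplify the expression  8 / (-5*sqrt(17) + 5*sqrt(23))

Multiply numerator and denominator by 5*sqrt(17) + 5*sqrt(23).
Denominator becomes 150; numerator becomes 40*sqrt(17) + 40*sqrt(23).

(4*sqrt(17) + 4*sqrt(23))/15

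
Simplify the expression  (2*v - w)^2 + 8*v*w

After expansion: 4*v^2 + 4*v*w + w^2 — a perfect-square trinomial.

(2*v + w)^2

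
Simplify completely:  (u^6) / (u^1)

u^5

Quotient: u^5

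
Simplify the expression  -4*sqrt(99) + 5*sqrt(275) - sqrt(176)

9*sqrt(11)

4*sqrt(99) = 12*sqrt(11); 5*sqrt(275) = 25*sqrt(11); sqrt(176) = 4*sqrt(11)
Combine: (-12 + 25 - 4)·sqrt(11) = 9*sqrt(11)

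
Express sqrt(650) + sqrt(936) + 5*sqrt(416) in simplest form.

sqrt(650) = 5*sqrt(26); sqrt(936) = 6*sqrt(26); 5*sqrt(416) = 20*sqrt(26)
Combine: (5 + 6 + 20)·sqrt(26) = 31*sqrt(26)

31*sqrt(26)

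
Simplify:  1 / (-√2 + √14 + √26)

Group as (√14 + √26) - √2; multiply by (√14 + √26) + √2, then rationalise the remaining surd.

(-19*√2 - 5*√26 + 7*√14 + 2*√182)/6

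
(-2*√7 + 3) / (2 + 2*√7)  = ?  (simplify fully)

Multiply numerator and denominator by -2*√7 + 2.
Denominator becomes -24; numerator becomes -10*√7 + 34.

(-17 + 5*√7)/12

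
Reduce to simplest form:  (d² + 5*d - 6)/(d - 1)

Factor: d² + 5*d - 6 = (d + 6)·(d - 1)
Cancel the common factor (d - 1).

d + 6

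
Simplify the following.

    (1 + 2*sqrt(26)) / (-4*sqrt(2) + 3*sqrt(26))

Multiply numerator and denominator by 4*sqrt(2) + 3*sqrt(26).
Denominator becomes 202; numerator becomes 4*sqrt(2) + 3*sqrt(26) + 16*sqrt(13) + 156.

(4*sqrt(2) + 3*sqrt(26) + 16*sqrt(13) + 156)/202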